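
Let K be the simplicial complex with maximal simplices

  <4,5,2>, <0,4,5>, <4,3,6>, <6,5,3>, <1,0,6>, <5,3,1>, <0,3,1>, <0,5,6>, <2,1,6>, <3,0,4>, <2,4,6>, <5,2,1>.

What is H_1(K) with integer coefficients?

Order the vertices as 0 < 1 < 2 < 3 < 4 < 5 < 6. Listing each simplex with vertices in this order, K has dimension 2 with simplices:

  0-simplices (7): [0], [1], [2], [3], [4], [5], [6]
  1-simplices (18): [0,1], [0,3], [0,4], [0,5], [0,6], [1,2], [1,3], [1,5], [1,6], [2,4], [2,5], [2,6], [3,4], [3,5], [3,6], [4,5], [4,6], [5,6]
  2-simplices (12): [0,1,3], [0,1,6], [0,3,4], [0,4,5], [0,5,6], [1,2,5], [1,2,6], [1,3,5], [2,4,5], [2,4,6], [3,4,6], [3,5,6]

so the chain groups are C_0 ≅ Z^7, C_1 ≅ Z^18, C_2 ≅ Z^12.

The boundary map ∂_1: C_1 → C_0 sends each edge [p,q] (with p < q) to q − p. For instance
  ∂[3,4] = [4] − [3].
As a 7×18 matrix over Z this has rank 6, with invariant factors (1,1,1,1,1,1).

Boundary ∂_2: C_2 → C_1 acts by ∂[p,q,r] = [q,r] − [p,r] + [p,q]. For instance
  ∂[0,3,4] = [3,4] − [0,4] + [0,3],
  ∂[2,4,5] = [4,5] − [2,5] + [2,4].
The 18×12 boundary matrix has rank 12 and Smith normal form diag(1,1,1,1,1,1,1,1,1,1,1,2).

Computing H_k = (kernel of ∂_k) / (image of ∂_{k+1}):

  H_1: rank ker ∂_1 − rank ∂_2 = (18 − 6) − 12 = 0, and ∂_2 has invariant factor 2 > 1, so H_1 ≅ Z_2.

H_1 ≅ Z_2.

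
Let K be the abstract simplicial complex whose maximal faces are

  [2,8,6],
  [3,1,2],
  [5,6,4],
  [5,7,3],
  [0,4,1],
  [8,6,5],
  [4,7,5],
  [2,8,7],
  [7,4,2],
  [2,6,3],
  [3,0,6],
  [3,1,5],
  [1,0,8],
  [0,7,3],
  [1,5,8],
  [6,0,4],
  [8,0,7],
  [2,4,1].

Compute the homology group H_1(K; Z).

H_1 = Z^2.

K has 9 vertices, 27 edges, 18 triangles.
rank ∂_1 = 8, rank ∂_2 = 17 ⇒ b_1 = 27 − 8 − 17 = 2; all invariant factors of ∂_2 are 1 so no torsion. So H_1 = Z^2.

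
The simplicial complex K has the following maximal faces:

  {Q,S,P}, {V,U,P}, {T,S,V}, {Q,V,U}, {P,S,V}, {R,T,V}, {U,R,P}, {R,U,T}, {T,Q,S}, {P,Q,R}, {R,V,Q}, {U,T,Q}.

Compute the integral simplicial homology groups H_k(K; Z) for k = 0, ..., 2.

Order the vertices as P < Q < R < S < T < U < V. Listing each simplex with vertices in this order, K has dimension 2 with simplices:

  0-simplices (7): P, Q, R, S, T, U, V
  1-simplices (18): PQ, PR, PS, PU, PV, QR, QS, QT, QU, QV, RT, RU, RV, ST, SV, TU, TV, UV
  2-simplices (12): PQR, PQS, PRU, PSV, PUV, QRV, QST, QTU, QUV, RTU, RTV, STV

so the chain groups are C_0 ≅ Z^7, C_1 ≅ Z^18, C_2 ≅ Z^12.

The boundary map ∂_1: C_1 → C_0 maps an edge to its endpoints' difference, ∂[p,q] = q − p. For instance
  ∂RT = T − R.
The resulting 7×18 matrix has rank 6, and its Smith normal form has invariant factors (1,1,1,1,1,1).

The boundary map ∂_2: C_2 → C_1 acts by ∂[p,q,r] = [q,r] − [p,r] + [p,q]. For instance
  ∂PSV = SV − PV + PS,
  ∂RTU = TU − RU + RT.
As a 18×12 matrix over Z this has rank 12, with invariant factors (1,1,1,1,1,1,1,1,1,1,1,2).

Reading off H_k = ker ∂_k / im ∂_{k+1}:

  H_0: rank C_0 − rank ∂_1 = 7 − 6 = 1, and the invariant factors of ∂_1 are all 1, so H_0 = Z.
  H_1: rank ker ∂_1 − rank ∂_2 = (18 − 6) − 12 = 0, and ∂_2 has invariant factor 2 > 1, so H_1 = Z_2.
  H_2: rank ker ∂_2 − rank ∂_3 = (12 − 12) − 0 = 0, and there is no ∂_3, so H_2 = 0.

H_0 = Z,  H_1 = Z_2,  H_2 = 0.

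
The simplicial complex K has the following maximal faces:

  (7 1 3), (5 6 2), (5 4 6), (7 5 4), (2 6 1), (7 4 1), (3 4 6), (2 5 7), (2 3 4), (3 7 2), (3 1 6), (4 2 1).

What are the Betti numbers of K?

b_0 = 1, b_1 = 0, b_2 = 0.

Take the total order 1 < 2 < 3 < 4 < 5 < 6 < 7 on the vertex set. Then K (dimension 2) consists of the simplices:

  0-simplices (7): [1], [2], [3], [4], [5], [6], [7]
  1-simplices (18): [1,2], [1,3], [1,4], [1,6], [1,7], [2,3], [2,4], [2,5], [2,6], [2,7], [3,4], [3,6], [3,7], [4,5], [4,6], [4,7], [5,6], [5,7]
  2-simplices (12): [1,2,4], [1,2,6], [1,3,6], [1,3,7], [1,4,7], [2,3,4], [2,3,7], [2,5,6], [2,5,7], [3,4,6], [4,5,6], [4,5,7]

giving chain groups C_0 ≅ Z^7, C_1 ≅ Z^18, C_2 ≅ Z^12.

Boundary ∂_1: C_1 → C_0 is given by ∂[p,q] = [q] − [p].
The 7×18 boundary matrix has rank 6 and Smith normal form diag(1,1,1,1,1,1).

The boundary map ∂_2: C_2 → C_1 acts by ∂[p,q,r] = [q,r] − [p,r] + [p,q]. For instance
  ∂[1,4,7] = [4,7] − [1,7] + [1,4],
  ∂[2,3,7] = [3,7] − [2,7] + [2,3].
The 18×12 boundary matrix has rank 12 and Smith normal form diag(1,1,1,1,1,1,1,1,1,1,1,2).

Now H_k = ker ∂_k / im ∂_{k+1}, so:

  H_0: rank C_0 − rank ∂_1 = 7 − 6 = 1, and the invariant factors of ∂_1 are all 1, so H_0 ≅ Z.
  H_1: rank ker ∂_1 − rank ∂_2 = (18 − 6) − 12 = 0, and ∂_2 has invariant factor 2 > 1, so H_1 ≅ Z/2.
  H_2: rank ker ∂_2 − rank ∂_3 = (12 − 12) − 0 = 0, and there is no ∂_3, so H_2 ≅ 0.

Hence the Betti numbers are b_0 = 1, b_1 = 0, b_2 = 0.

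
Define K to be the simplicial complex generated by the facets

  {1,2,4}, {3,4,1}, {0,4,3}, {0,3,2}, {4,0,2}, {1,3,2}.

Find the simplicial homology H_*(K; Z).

H_0 = Z,  H_1 = 0,  H_2 = Z.

Take the total order 0 < 1 < 2 < 3 < 4 on the vertex set. Then K (dimension 2) consists of the simplices:

  0-simplices (5): [0], [1], [2], [3], [4]
  1-simplices (9): [0,2], [0,3], [0,4], [1,2], [1,3], [1,4], [2,3], [2,4], [3,4]
  2-simplices (6): [0,2,3], [0,2,4], [0,3,4], [1,2,3], [1,2,4], [1,3,4]

so the chain groups are C_0 ≅ Z^5, C_1 ≅ Z^9, C_2 ≅ Z^6.

Boundary ∂_1: C_1 → C_0 maps an edge to its endpoints' difference, ∂[p,q] = q − p.
The resulting 5×9 matrix has rank 4, and its Smith normal form has invariant factors (1,1,1,1).

Boundary ∂_2: C_2 → C_1 sends each 2-simplex [p,q,r] to [q,r] − [p,r] + [p,q]. For instance
  ∂[1,3,4] = [3,4] − [1,4] + [1,3],
  ∂[1,2,3] = [2,3] − [1,3] + [1,2].
This gives a 9×6 integer matrix of rank 5; reducing to Smith normal form yields diagonal entries (1,1,1,1,1).

Computing H_k = (kernel of ∂_k) / (image of ∂_{k+1}):

  H_0: rank C_0 − rank ∂_1 = 5 − 4 = 1, and the invariant factors of ∂_1 are all 1, so H_0 = Z.
  H_1: rank ker ∂_1 − rank ∂_2 = (9 − 4) − 5 = 0, and the invariant factors of ∂_2 are all 1, so H_1 = 0.
  H_2: rank ker ∂_2 − rank ∂_3 = (6 − 5) − 0 = 1, and there is no ∂_3, so H_2 = Z.

As a check, the Euler characteristic is 5 − 9 + 6 = 2, which agrees with 1 − 0 + 1 = 2.
(K is a triangulation of the 2-sphere S^2.)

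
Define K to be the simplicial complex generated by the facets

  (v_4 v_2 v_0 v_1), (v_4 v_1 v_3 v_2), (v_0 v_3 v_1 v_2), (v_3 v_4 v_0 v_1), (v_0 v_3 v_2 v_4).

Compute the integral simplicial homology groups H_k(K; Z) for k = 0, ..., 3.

H_0 = Z,  H_1 = 0,  H_2 = 0,  H_3 = Z.

Fix the vertex order v_0 < v_1 < v_2 < v_3 < v_4 and write every simplex with vertices in increasing order. Then dim K = 3 and the simplices of K are:

  0-simplices (5): [v_0], [v_1], [v_2], [v_3], [v_4]
  1-simplices (10): [v_0,v_1], [v_0,v_2], [v_0,v_3], [v_0,v_4], [v_1,v_2], [v_1,v_3], [v_1,v_4], [v_2,v_3], [v_2,v_4], [v_3,v_4]
  2-simplices (10): [v_0,v_1,v_2], [v_0,v_1,v_3], [v_0,v_1,v_4], [v_0,v_2,v_3], [v_0,v_2,v_4], [v_0,v_3,v_4], [v_1,v_2,v_3], [v_1,v_2,v_4], [v_1,v_3,v_4], [v_2,v_3,v_4]
  3-simplices (5): [v_0,v_1,v_2,v_3], [v_0,v_1,v_2,v_4], [v_0,v_1,v_3,v_4], [v_0,v_2,v_3,v_4], [v_1,v_2,v_3,v_4]

giving chain groups C_0 ≅ Z^5, C_1 ≅ Z^10, C_2 ≅ Z^10, C_3 ≅ Z^5.

Boundary ∂_1: C_1 → C_0 is given by ∂[p,q] = [q] − [p].
The 5×10 boundary matrix has rank 4 and Smith normal form diag(1,1,1,1).

∂_2: C_2 → C_1 acts by ∂[p,q,r] = [q,r] − [p,r] + [p,q]. For instance
  ∂[v_0,v_2,v_3] = [v_2,v_3] − [v_0,v_3] + [v_0,v_2],
  ∂[v_1,v_3,v_4] = [v_3,v_4] − [v_1,v_4] + [v_1,v_3].
This gives a 10×10 integer matrix of rank 6; reducing to Smith normal form yields diagonal entries (1,1,1,1,1,1).

The boundary map ∂_3: C_3 → C_2 sends each 3-simplex σ to the alternating sum Σ_i (−1)^i (σ with its i-th vertex removed). For instance
  ∂[v_0,v_1,v_3,v_4] = [v_1,v_3,v_4] − [v_0,v_3,v_4] + [v_0,v_1,v_4] − [v_0,v_1,v_3],
  ∂[v_0,v_2,v_3,v_4] = [v_2,v_3,v_4] − [v_0,v_3,v_4] + [v_0,v_2,v_4] − [v_0,v_2,v_3].
This gives a 10×5 integer matrix of rank 4; reducing to Smith normal form yields diagonal entries (1,1,1,1).

From H_k ≅ ker(∂_k) / im(∂_{k+1}) we obtain:

  H_0: rank C_0 − rank ∂_1 = 5 − 4 = 1, and the invariant factors of ∂_1 are all 1, so H_0 ≅ Z.
  H_1: rank ker ∂_1 − rank ∂_2 = (10 − 4) − 6 = 0, and the invariant factors of ∂_2 are all 1, so H_1 ≅ 0.
  H_2: rank ker ∂_2 − rank ∂_3 = (10 − 6) − 4 = 0, and the invariant factors of ∂_3 are all 1, so H_2 ≅ 0.
  H_3: rank ker ∂_3 − rank ∂_4 = (5 − 4) − 0 = 1, and there is no ∂_4, so H_3 ≅ Z.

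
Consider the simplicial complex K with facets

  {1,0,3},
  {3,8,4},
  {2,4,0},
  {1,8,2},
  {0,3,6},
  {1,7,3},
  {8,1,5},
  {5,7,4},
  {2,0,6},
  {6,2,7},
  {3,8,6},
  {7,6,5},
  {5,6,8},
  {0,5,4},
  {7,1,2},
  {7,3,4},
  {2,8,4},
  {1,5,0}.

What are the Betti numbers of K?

We work with the vertex ordering 0 < 1 < 2 < 3 < 4 < 5 < 6 < 7 < 8. The simplices of K, each written with vertices in increasing order, are:

  0-simplices (9): [0], [1], [2], [3], [4], [5], [6], [7], [8]
  1-simplices (27): (27 of them)
  2-simplices (18): [0,1,3], [0,1,5], [0,2,4], [0,2,6], [0,3,6], [0,4,5], [1,2,7], [1,2,8], [1,3,7], [1,5,8], [2,4,8], [2,6,7], [3,4,7], [3,4,8], [3,6,8], [4,5,7], [5,6,7], [5,6,8]

giving chain groups C_0 ≅ Z^9, C_1 ≅ Z^27, C_2 ≅ Z^18.

∂_1: C_1 → C_0 maps an edge to its endpoints' difference, ∂[p,q] = q − p. For instance
  ∂[3,7] = [7] − [3].
The resulting 9×27 matrix has rank 8, and its Smith normal form has invariant factors (1,1,1,1,1,1,1,1).

The boundary map ∂_2: C_2 → C_1 sends each 2-simplex [p,q,r] to [q,r] − [p,r] + [p,q]. For instance
  ∂[1,3,7] = [3,7] − [1,7] + [1,3],
  ∂[3,4,8] = [4,8] − [3,8] + [3,4].
This gives a 27×18 integer matrix of rank 17; reducing to Smith normal form yields diagonal entries (1,1,1,1,1,1,1,1,1,1,1,1,1,1,1,1,1).

Reading off H_k = ker ∂_k / im ∂_{k+1}:

  H_0: rank C_0 − rank ∂_1 = 9 − 8 = 1, and the invariant factors of ∂_1 are all 1, so H_0 ≅ Z.
  H_1: rank ker ∂_1 − rank ∂_2 = (27 − 8) − 17 = 2, and the invariant factors of ∂_2 are all 1, so H_1 ≅ Z^2.
  H_2: rank ker ∂_2 − rank ∂_3 = (18 − 17) − 0 = 1, and there is no ∂_3, so H_2 ≅ Z.

As a check, the Euler characteristic is 9 − 27 + 18 = 0, which agrees with 1 − 2 + 1 = 0.
(K is a triangulation of the torus T^2.)

Hence the Betti numbers are b_0 = 1, b_1 = 2, b_2 = 1.

b_0 = 1, b_1 = 2, b_2 = 1.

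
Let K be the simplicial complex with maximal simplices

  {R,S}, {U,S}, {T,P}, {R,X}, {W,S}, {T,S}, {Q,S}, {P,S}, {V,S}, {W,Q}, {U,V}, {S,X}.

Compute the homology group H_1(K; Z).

Order the vertices as P < Q < R < S < T < U < V < W < X. Listing each simplex with vertices in this order, K has dimension 1 with simplices:

  0-simplices (9): P, Q, R, S, T, U, V, W, X
  1-simplices (12): PS, PT, QS, QW, RS, RX, ST, SU, SV, SW, SX, UV

so the chain groups are C_0 ≅ Z^9, C_1 ≅ Z^12.

∂_1: C_1 → C_0 sends each edge [p,q] (with p < q) to q − p.
As a 9×12 matrix over Z this has rank 8, with invariant factors (1,1,1,1,1,1,1,1).

Now H_k = ker ∂_k / im ∂_{k+1}, so:

  H_1: rank ker ∂_1 − rank ∂_2 = (12 − 8) − 0 = 4, and there is no ∂_2, so H_1 = Z^4.

H_1 ≅ Z^4.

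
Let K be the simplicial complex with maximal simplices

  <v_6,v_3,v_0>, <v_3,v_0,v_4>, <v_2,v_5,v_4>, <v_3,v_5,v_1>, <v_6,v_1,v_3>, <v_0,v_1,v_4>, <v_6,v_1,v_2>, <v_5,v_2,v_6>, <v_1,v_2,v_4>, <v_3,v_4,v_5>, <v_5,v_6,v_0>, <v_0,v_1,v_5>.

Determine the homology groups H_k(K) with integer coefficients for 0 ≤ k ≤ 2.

H_0 = Z,  H_1 = Z/2Z,  H_2 = 0.

Take the total order v_0 < v_1 < v_2 < v_3 < v_4 < v_5 < v_6 on the vertex set. Then K (dimension 2) consists of the simplices:

  0-simplices (7): [v_0], [v_1], [v_2], [v_3], [v_4], [v_5], [v_6]
  1-simplices (18): (18 of them)
  2-simplices (12): (12 of them)

giving chain groups C_0 ≅ Z^7, C_1 ≅ Z^18, C_2 ≅ Z^12.

Boundary ∂_1: C_1 → C_0 is given by ∂[p,q] = [q] − [p].
As a 7×18 matrix over Z this has rank 6, with invariant factors (1,1,1,1,1,1).

∂_2: C_2 → C_1 maps a triangle to the signed sum of its edges. For instance
  ∂[v_1,v_2,v_6] = [v_2,v_6] − [v_1,v_6] + [v_1,v_2],
  ∂[v_2,v_5,v_6] = [v_5,v_6] − [v_2,v_6] + [v_2,v_5].
The 18×12 boundary matrix has rank 12 and Smith normal form diag(1,1,1,1,1,1,1,1,1,1,1,2).

Computing H_k = (kernel of ∂_k) / (image of ∂_{k+1}):

  H_0: rank C_0 − rank ∂_1 = 7 − 6 = 1, and the invariant factors of ∂_1 are all 1, so H_0 = Z.
  H_1: rank ker ∂_1 − rank ∂_2 = (18 − 6) − 12 = 0, and ∂_2 has invariant factor 2 > 1, so H_1 = Z/2Z.
  H_2: rank ker ∂_2 − rank ∂_3 = (12 − 12) − 0 = 0, and there is no ∂_3, so H_2 = 0.

As a check, the Euler characteristic is 7 − 18 + 12 = 1, which agrees with 1 − 0 + 0 = 1.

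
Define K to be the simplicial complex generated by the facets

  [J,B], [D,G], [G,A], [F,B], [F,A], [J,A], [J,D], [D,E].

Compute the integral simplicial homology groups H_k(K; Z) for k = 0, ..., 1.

H_0 = Z,  H_1 = Z^2.

K has 7 vertices, 8 edges.
rank ∂_0 = 0, rank ∂_1 = 6 ⇒ b_0 = 7 − 0 − 6 = 1; all invariant factors of ∂_1 are 1 so no torsion. So H_0 = Z.
rank ∂_1 = 6, rank ∂_2 = 0 ⇒ b_1 = 8 − 6 − 0 = 2. So H_1 = Z^2.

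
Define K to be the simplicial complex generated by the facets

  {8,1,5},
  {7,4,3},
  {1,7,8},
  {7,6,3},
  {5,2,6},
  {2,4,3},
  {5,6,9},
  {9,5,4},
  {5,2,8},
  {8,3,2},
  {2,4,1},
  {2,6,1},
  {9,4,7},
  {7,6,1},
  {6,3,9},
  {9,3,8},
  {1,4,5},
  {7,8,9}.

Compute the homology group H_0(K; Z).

H_0 ≅ Z.

We work with the vertex ordering 1 < 2 < 3 < 4 < 5 < 6 < 7 < 8 < 9. The simplices of K, each written with vertices in increasing order, are:

  0-simplices (9): [1], [2], [3], [4], [5], [6], [7], [8], [9]
  1-simplices (27): (27 of them)
  2-simplices (18): [1,2,4], [1,2,6], [1,4,5], [1,5,8], [1,6,7], [1,7,8], [2,3,4], [2,3,8], [2,5,6], [2,5,8], [3,4,7], [3,6,7], [3,6,9], [3,8,9], [4,5,9], [4,7,9], [5,6,9], [7,8,9]

Hence C_0 ≅ Z^9, C_1 ≅ Z^27, C_2 ≅ Z^18.

Boundary ∂_1: C_1 → C_0 is given by ∂[p,q] = [q] − [p].
This gives a 9×27 integer matrix of rank 8; reducing to Smith normal form yields diagonal entries (1,1,1,1,1,1,1,1).

∂_2: C_2 → C_1 sends each 2-simplex [p,q,r] to [q,r] − [p,r] + [p,q]. For instance
  ∂[3,8,9] = [8,9] − [3,9] + [3,8],
  ∂[1,5,8] = [5,8] − [1,8] + [1,5].
The resulting 27×18 matrix has rank 18, and its Smith normal form has invariant factors (1,1,1,1,1,1,1,1,1,1,1,1,1,1,1,1,1,2).

Reading off H_k = ker ∂_k / im ∂_{k+1}:

  H_0: rank C_0 − rank ∂_1 = 9 − 8 = 1, and the invariant factors of ∂_1 are all 1, so H_0 ≅ Z.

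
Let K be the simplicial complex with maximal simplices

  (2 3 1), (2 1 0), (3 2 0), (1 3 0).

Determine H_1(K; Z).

H_1 ≅ 0.

Order the vertices as 0 < 1 < 2 < 3. Listing each simplex with vertices in this order, K has dimension 2 with simplices:

  0-simplices (4): [0], [1], [2], [3]
  1-simplices (6): [0,1], [0,2], [0,3], [1,2], [1,3], [2,3]
  2-simplices (4): [0,1,2], [0,1,3], [0,2,3], [1,2,3]

so the chain groups are C_0 ≅ Z^4, C_1 ≅ Z^6, C_2 ≅ Z^4.

∂_1: C_1 → C_0 maps an edge to its endpoints' difference, ∂[p,q] = q − p. For instance
  ∂[1,3] = [3] − [1].
The 4×6 boundary matrix has rank 3 and Smith normal form diag(1,1,1).

Boundary ∂_2: C_2 → C_1 maps a triangle to the signed sum of its edges. For instance
  ∂[0,2,3] = [2,3] − [0,3] + [0,2],
  ∂[0,1,2] = [1,2] − [0,2] + [0,1].
This gives a 6×4 integer matrix of rank 3; reducing to Smith normal form yields diagonal entries (1,1,1).

Now H_k = ker ∂_k / im ∂_{k+1}, so:

  H_1: rank ker ∂_1 − rank ∂_2 = (6 − 3) − 3 = 0, and the invariant factors of ∂_2 are all 1, so H_1 = 0.

(K is a triangulation of the 2-sphere S^2.)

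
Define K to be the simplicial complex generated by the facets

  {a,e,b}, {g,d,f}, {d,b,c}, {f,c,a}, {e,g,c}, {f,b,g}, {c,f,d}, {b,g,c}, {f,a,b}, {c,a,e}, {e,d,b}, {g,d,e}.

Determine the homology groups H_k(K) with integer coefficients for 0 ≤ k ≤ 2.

Order the vertices as a < b < c < d < e < f < g. Listing each simplex with vertices in this order, K has dimension 2 with simplices:

  0-simplices (7): a, b, c, d, e, f, g
  1-simplices (18): ab, ac, ae, af, bc, bd, be, bf, bg, cd, ce, cf, cg, de, df, dg, eg, fg
  2-simplices (12): abe, abf, ace, acf, bcd, bcg, bde, bfg, cdf, ceg, deg, dfg

giving chain groups C_0 ≅ Z^7, C_1 ≅ Z^18, C_2 ≅ Z^12.

The boundary map ∂_1: C_1 → C_0 maps an edge to its endpoints' difference, ∂[p,q] = q − p. For instance
  ∂ac = c − a.
As a 7×18 matrix over Z this has rank 6, with invariant factors (1,1,1,1,1,1).

∂_2: C_2 → C_1 maps a triangle to the signed sum of its edges. For instance
  ∂ace = ce − ae + ac,
  ∂bfg = fg − bg + bf.
The 18×12 boundary matrix has rank 12 and Smith normal form diag(1,1,1,1,1,1,1,1,1,1,1,2).

Now H_k = ker ∂_k / im ∂_{k+1}, so:

  H_0: rank C_0 − rank ∂_1 = 7 − 6 = 1, and the invariant factors of ∂_1 are all 1, so H_0 ≅ Z.
  H_1: rank ker ∂_1 − rank ∂_2 = (18 − 6) − 12 = 0, and ∂_2 has invariant factor 2 > 1, so H_1 ≅ Z_2.
  H_2: rank ker ∂_2 − rank ∂_3 = (12 − 12) − 0 = 0, and there is no ∂_3, so H_2 ≅ 0.

As a check, the Euler characteristic is 7 − 18 + 12 = 1, which agrees with 1 − 0 + 0 = 1.
(K is a triangulation of the real projective plane RP^2.)

H_0 ≅ Z,  H_1 ≅ Z_2,  H_2 = 0.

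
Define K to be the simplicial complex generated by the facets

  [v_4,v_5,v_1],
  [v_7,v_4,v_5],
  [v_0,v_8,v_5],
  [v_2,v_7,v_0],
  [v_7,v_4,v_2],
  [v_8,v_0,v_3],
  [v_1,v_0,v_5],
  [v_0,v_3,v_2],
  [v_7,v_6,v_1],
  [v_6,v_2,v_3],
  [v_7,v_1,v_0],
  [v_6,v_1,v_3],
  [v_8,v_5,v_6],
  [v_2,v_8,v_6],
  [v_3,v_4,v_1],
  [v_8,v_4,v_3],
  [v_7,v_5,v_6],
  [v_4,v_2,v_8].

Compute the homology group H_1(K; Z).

H_1 = Z ⊕ Z/2Z.

Order the vertices as v_0 < v_1 < v_2 < v_3 < v_4 < v_5 < v_6 < v_7 < v_8. Listing each simplex with vertices in this order, K has dimension 2 with simplices:

  0-simplices (9): [v_0], [v_1], [v_2], [v_3], [v_4], [v_5], [v_6], [v_7], [v_8]
  1-simplices (27): (27 of them)
  2-simplices (18): (18 of them)

so the chain groups are C_0 ≅ Z^9, C_1 ≅ Z^27, C_2 ≅ Z^18.

The boundary map ∂_1: C_1 → C_0 is given by ∂[p,q] = [q] − [p]. For instance
  ∂[v_6,v_8] = [v_8] − [v_6].
The resulting 9×27 matrix has rank 8, and its Smith normal form has invariant factors (1,1,1,1,1,1,1,1).

Boundary ∂_2: C_2 → C_1 maps a triangle to the signed sum of its edges. For instance
  ∂[v_1,v_4,v_5] = [v_4,v_5] − [v_1,v_5] + [v_1,v_4],
  ∂[v_2,v_4,v_7] = [v_4,v_7] − [v_2,v_7] + [v_2,v_4].
The 27×18 boundary matrix has rank 18 and Smith normal form diag(1,1,1,1,1,1,1,1,1,1,1,1,1,1,1,1,1,2).

Reading off H_k = ker ∂_k / im ∂_{k+1}:

  H_1: rank ker ∂_1 − rank ∂_2 = (27 − 8) − 18 = 1, and ∂_2 has invariant factor 2 > 1, so H_1 = Z ⊕ Z/2Z.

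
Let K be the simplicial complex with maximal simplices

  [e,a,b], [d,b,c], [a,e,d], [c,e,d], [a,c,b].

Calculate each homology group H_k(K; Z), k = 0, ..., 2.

H_0 ≅ Z,  H_1 ≅ Z,  H_2 = 0.

We work with the vertex ordering a < b < c < d < e. The simplices of K, each written with vertices in increasing order, are:

  0-simplices (5): a, b, c, d, e
  1-simplices (10): ab, ac, ad, ae, bc, bd, be, cd, ce, de
  2-simplices (5): abc, abe, ade, bcd, cde

so the chain groups are C_0 ≅ Z^5, C_1 ≅ Z^10, C_2 ≅ Z^5.

Boundary ∂_1: C_1 → C_0 maps an edge to its endpoints' difference, ∂[p,q] = q − p. For instance
  ∂ae = e − a.
As a 5×10 matrix over Z this has rank 4, with invariant factors (1,1,1,1).

∂_2: C_2 → C_1 maps a triangle to the signed sum of its edges. For instance
  ∂cde = de − ce + cd,
  ∂abc = bc − ac + ab.
The 10×5 boundary matrix has rank 5 and Smith normal form diag(1,1,1,1,1).

From H_k ≅ ker(∂_k) / im(∂_{k+1}) we obtain:

  H_0: rank C_0 − rank ∂_1 = 5 − 4 = 1, and the invariant factors of ∂_1 are all 1, so H_0 = Z.
  H_1: rank ker ∂_1 − rank ∂_2 = (10 − 4) − 5 = 1, and the invariant factors of ∂_2 are all 1, so H_1 = Z.
  H_2: rank ker ∂_2 − rank ∂_3 = (5 − 5) − 0 = 0, and there is no ∂_3, so H_2 = 0.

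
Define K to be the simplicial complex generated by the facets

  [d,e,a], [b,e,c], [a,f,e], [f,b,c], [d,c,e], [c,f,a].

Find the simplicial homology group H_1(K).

Fix the vertex order a < b < c < d < e < f and write every simplex with vertices in increasing order. Then dim K = 2 and the simplices of K are:

  0-simplices (6): a, b, c, d, e, f
  1-simplices (12): ac, ad, ae, af, bc, be, bf, cd, ce, cf, de, ef
  2-simplices (6): acf, ade, aef, bce, bcf, cde

Hence C_0 ≅ Z^6, C_1 ≅ Z^12, C_2 ≅ Z^6.

The boundary map ∂_1: C_1 → C_0 maps an edge to its endpoints' difference, ∂[p,q] = q − p. For instance
  ∂ad = d − a.
This gives a 6×12 integer matrix of rank 5; reducing to Smith normal form yields diagonal entries (1,1,1,1,1).

∂_2: C_2 → C_1 sends each 2-simplex [p,q,r] to [q,r] − [p,r] + [p,q]. For instance
  ∂cde = de − ce + cd,
  ∂acf = cf − af + ac.
As a 12×6 matrix over Z this has rank 6, with invariant factors (1,1,1,1,1,1).

From H_k ≅ ker(∂_k) / im(∂_{k+1}) we obtain:

  H_1: rank ker ∂_1 − rank ∂_2 = (12 − 5) − 6 = 1, and the invariant factors of ∂_2 are all 1, so H_1 = Z.

H_1 = Z.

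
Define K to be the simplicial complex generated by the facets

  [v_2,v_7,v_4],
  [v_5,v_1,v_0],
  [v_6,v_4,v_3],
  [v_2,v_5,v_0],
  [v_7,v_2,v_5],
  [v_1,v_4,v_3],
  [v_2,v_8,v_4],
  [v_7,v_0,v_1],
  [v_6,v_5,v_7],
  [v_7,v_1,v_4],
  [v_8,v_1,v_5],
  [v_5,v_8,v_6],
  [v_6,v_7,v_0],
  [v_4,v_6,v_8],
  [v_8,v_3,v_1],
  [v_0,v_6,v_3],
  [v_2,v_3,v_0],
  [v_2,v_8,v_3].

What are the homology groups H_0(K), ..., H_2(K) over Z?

Take the total order v_0 < v_1 < v_2 < v_3 < v_4 < v_5 < v_6 < v_7 < v_8 on the vertex set. Then K (dimension 2) consists of the simplices:

  0-simplices (9): [v_0], [v_1], [v_2], [v_3], [v_4], [v_5], [v_6], [v_7], [v_8]
  1-simplices (27): (27 of them)
  2-simplices (18): (18 of them)

giving chain groups C_0 ≅ Z^9, C_1 ≅ Z^27, C_2 ≅ Z^18.

The boundary map ∂_1: C_1 → C_0 maps an edge to its endpoints' difference, ∂[p,q] = q − p.
As a 9×27 matrix over Z this has rank 8, with invariant factors (1,1,1,1,1,1,1,1).

∂_2: C_2 → C_1 maps a triangle to the signed sum of its edges. For instance
  ∂[v_2,v_4,v_8] = [v_4,v_8] − [v_2,v_8] + [v_2,v_4],
  ∂[v_0,v_2,v_5] = [v_2,v_5] − [v_0,v_5] + [v_0,v_2].
The resulting 27×18 matrix has rank 18, and its Smith normal form has invariant factors (1,1,1,1,1,1,1,1,1,1,1,1,1,1,1,1,1,2).

Reading off H_k = ker ∂_k / im ∂_{k+1}:

  H_0: rank C_0 − rank ∂_1 = 9 − 8 = 1, and the invariant factors of ∂_1 are all 1, so H_0 ≅ Z.
  H_1: rank ker ∂_1 − rank ∂_2 = (27 − 8) − 18 = 1, and ∂_2 has invariant factor 2 > 1, so H_1 ≅ Z ⊕ Z/2Z.
  H_2: rank ker ∂_2 − rank ∂_3 = (18 − 18) − 0 = 0, and there is no ∂_3, so H_2 ≅ 0.

As a check, the Euler characteristic is 9 − 27 + 18 = 0, which agrees with 1 − 1 + 0 = 0.
(K is a triangulation of the Klein bottle.)

H_0 ≅ Z,  H_1 ≅ Z ⊕ Z/2Z,  H_2 = 0.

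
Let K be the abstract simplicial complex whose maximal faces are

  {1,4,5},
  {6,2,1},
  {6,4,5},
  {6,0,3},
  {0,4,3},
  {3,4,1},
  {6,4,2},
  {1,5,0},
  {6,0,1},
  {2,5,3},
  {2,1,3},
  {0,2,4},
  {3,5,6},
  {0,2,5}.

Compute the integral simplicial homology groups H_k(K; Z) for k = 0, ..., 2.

Order the vertices as 0 < 1 < 2 < 3 < 4 < 5 < 6. Listing each simplex with vertices in this order, K has dimension 2 with simplices:

  0-simplices (7): [0], [1], [2], [3], [4], [5], [6]
  1-simplices (21): [0,1], [0,2], [0,3], [0,4], [0,5], [0,6], [1,2], [1,3], [1,4], [1,5], [1,6], [2,3], [2,4], [2,5], [2,6], [3,4], [3,5], [3,6], [4,5], [4,6], [5,6]
  2-simplices (14): [0,1,5], [0,1,6], [0,2,4], [0,2,5], [0,3,4], [0,3,6], [1,2,3], [1,2,6], [1,3,4], [1,4,5], [2,3,5], [2,4,6], [3,5,6], [4,5,6]

giving chain groups C_0 ≅ Z^7, C_1 ≅ Z^21, C_2 ≅ Z^14.

The boundary map ∂_1: C_1 → C_0 sends each edge [p,q] (with p < q) to q − p.
The 7×21 boundary matrix has rank 6 and Smith normal form diag(1,1,1,1,1,1).

The boundary map ∂_2: C_2 → C_1 sends each 2-simplex [p,q,r] to [q,r] − [p,r] + [p,q]. For instance
  ∂[0,3,6] = [3,6] − [0,6] + [0,3],
  ∂[4,5,6] = [5,6] − [4,6] + [4,5].
As a 21×14 matrix over Z this has rank 13, with invariant factors (1,1,1,1,1,1,1,1,1,1,1,1,1).

Now H_k = ker ∂_k / im ∂_{k+1}, so:

  H_0: rank C_0 − rank ∂_1 = 7 − 6 = 1, and the invariant factors of ∂_1 are all 1, so H_0 = Z.
  H_1: rank ker ∂_1 − rank ∂_2 = (21 − 6) − 13 = 2, and the invariant factors of ∂_2 are all 1, so H_1 = Z^2.
  H_2: rank ker ∂_2 − rank ∂_3 = (14 − 13) − 0 = 1, and there is no ∂_3, so H_2 = Z.

H_0 ≅ Z,  H_1 ≅ Z^2,  H_2 ≅ Z.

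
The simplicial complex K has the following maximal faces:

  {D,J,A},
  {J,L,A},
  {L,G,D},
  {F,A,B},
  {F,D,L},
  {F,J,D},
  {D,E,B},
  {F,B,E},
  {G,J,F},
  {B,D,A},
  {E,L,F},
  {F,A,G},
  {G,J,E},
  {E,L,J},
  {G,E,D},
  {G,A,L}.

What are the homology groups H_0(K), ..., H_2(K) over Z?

Take the total order A < B < D < E < F < G < J < L on the vertex set. Then K (dimension 2) consists of the simplices:

  0-simplices (8): A, B, D, E, F, G, J, L
  1-simplices (24): AB, AD, AF, AG, AJ, AL, BD, BE, BF, DE, DF, DG, DJ, DL, EF, EG, EJ, EL, FG, FJ, FL, GJ, GL, JL
  2-simplices (16): ABD, ABF, ADJ, AFG, AGL, AJL, BDE, BEF, DEG, DFJ, DFL, DGL, EFL, EGJ, EJL, FGJ

so the chain groups are C_0 ≅ Z^8, C_1 ≅ Z^24, C_2 ≅ Z^16.

∂_1: C_1 → C_0 maps an edge to its endpoints' difference, ∂[p,q] = q − p.
As a 8×24 matrix over Z this has rank 7, with invariant factors (1,1,1,1,1,1,1).

Boundary ∂_2: C_2 → C_1 maps a triangle to the signed sum of its edges. For instance
  ∂ABF = BF − AF + AB,
  ∂ADJ = DJ − AJ + AD.
The resulting 24×16 matrix has rank 15, and its Smith normal form has invariant factors (1,1,1,1,1,1,1,1,1,1,1,1,1,1,1).

Computing H_k = (kernel of ∂_k) / (image of ∂_{k+1}):

  H_0: rank C_0 − rank ∂_1 = 8 − 7 = 1, and the invariant factors of ∂_1 are all 1, so H_0 = Z.
  H_1: rank ker ∂_1 − rank ∂_2 = (24 − 7) − 15 = 2, and the invariant factors of ∂_2 are all 1, so H_1 = Z^2.
  H_2: rank ker ∂_2 − rank ∂_3 = (16 − 15) − 0 = 1, and there is no ∂_3, so H_2 = Z.

As a check, the Euler characteristic is 8 − 24 + 16 = 0, which agrees with 1 − 2 + 1 = 0.

H_0 = Z,  H_1 = Z^2,  H_2 = Z.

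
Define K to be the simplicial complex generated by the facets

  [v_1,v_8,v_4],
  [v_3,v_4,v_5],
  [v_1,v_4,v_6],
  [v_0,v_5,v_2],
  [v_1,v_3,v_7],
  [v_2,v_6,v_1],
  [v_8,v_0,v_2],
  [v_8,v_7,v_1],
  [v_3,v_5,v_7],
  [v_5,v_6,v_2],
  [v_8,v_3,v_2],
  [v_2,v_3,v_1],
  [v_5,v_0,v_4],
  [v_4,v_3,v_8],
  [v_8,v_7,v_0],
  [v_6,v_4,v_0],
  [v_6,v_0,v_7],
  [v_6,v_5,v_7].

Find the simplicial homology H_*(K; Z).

Take the total order v_0 < v_1 < v_2 < v_3 < v_4 < v_5 < v_6 < v_7 < v_8 on the vertex set. Then K (dimension 2) consists of the simplices:

  0-simplices (9): [v_0], [v_1], [v_2], [v_3], [v_4], [v_5], [v_6], [v_7], [v_8]
  1-simplices (27): (27 of them)
  2-simplices (18): (18 of them)

Hence C_0 ≅ Z^9, C_1 ≅ Z^27, C_2 ≅ Z^18.

The boundary map ∂_1: C_1 → C_0 sends each edge [p,q] (with p < q) to q − p. For instance
  ∂[v_2,v_3] = [v_3] − [v_2].
The 9×27 boundary matrix has rank 8 and Smith normal form diag(1,1,1,1,1,1,1,1).

Boundary ∂_2: C_2 → C_1 acts by ∂[p,q,r] = [q,r] − [p,r] + [p,q]. For instance
  ∂[v_0,v_4,v_5] = [v_4,v_5] − [v_0,v_5] + [v_0,v_4],
  ∂[v_3,v_4,v_5] = [v_4,v_5] − [v_3,v_5] + [v_3,v_4].
This gives a 27×18 integer matrix of rank 18; reducing to Smith normal form yields diagonal entries (1,1,1,1,1,1,1,1,1,1,1,1,1,1,1,1,1,2).

Reading off H_k = ker ∂_k / im ∂_{k+1}:

  H_0: rank C_0 − rank ∂_1 = 9 − 8 = 1, and the invariant factors of ∂_1 are all 1, so H_0 = Z.
  H_1: rank ker ∂_1 − rank ∂_2 = (27 − 8) − 18 = 1, and ∂_2 has invariant factor 2 > 1, so H_1 = Z ⊕ Z/2Z.
  H_2: rank ker ∂_2 − rank ∂_3 = (18 − 18) − 0 = 0, and there is no ∂_3, so H_2 = 0.

As a check, the Euler characteristic is 9 − 27 + 18 = 0, which agrees with 1 − 1 + 0 = 0.

H_0 ≅ Z,  H_1 ≅ Z ⊕ Z/2Z,  H_2 = 0.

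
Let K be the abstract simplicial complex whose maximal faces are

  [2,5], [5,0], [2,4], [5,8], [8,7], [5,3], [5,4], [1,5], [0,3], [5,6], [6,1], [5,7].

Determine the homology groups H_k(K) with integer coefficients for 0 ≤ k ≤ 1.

Fix the vertex order 0 < 1 < 2 < 3 < 4 < 5 < 6 < 7 < 8 and write every simplex with vertices in increasing order. Then dim K = 1 and the simplices of K are:

  0-simplices (9): [0], [1], [2], [3], [4], [5], [6], [7], [8]
  1-simplices (12): [0,3], [0,5], [1,5], [1,6], [2,4], [2,5], [3,5], [4,5], [5,6], [5,7], [5,8], [7,8]

so the chain groups are C_0 ≅ Z^9, C_1 ≅ Z^12.

∂_1: C_1 → C_0 maps an edge to its endpoints' difference, ∂[p,q] = q − p. For instance
  ∂[1,5] = [5] − [1].
The resulting 9×12 matrix has rank 8, and its Smith normal form has invariant factors (1,1,1,1,1,1,1,1).

Reading off H_k = ker ∂_k / im ∂_{k+1}:

  H_0: rank C_0 − rank ∂_1 = 9 − 8 = 1, and the invariant factors of ∂_1 are all 1, so H_0 ≅ Z.
  H_1: rank ker ∂_1 − rank ∂_2 = (12 − 8) − 0 = 4, and there is no ∂_2, so H_1 ≅ Z^4.

H_0 ≅ Z,  H_1 ≅ Z^4.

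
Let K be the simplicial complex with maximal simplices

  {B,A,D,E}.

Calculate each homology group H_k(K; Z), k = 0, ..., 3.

K has 4 vertices, 6 edges, 4 triangles, 1 3-simplex.
rank ∂_0 = 0, rank ∂_1 = 3 ⇒ b_0 = 4 − 0 − 3 = 1; all invariant factors of ∂_1 are 1 so no torsion. So H_0 ≅ Z.
rank ∂_1 = 3, rank ∂_2 = 3 ⇒ b_1 = 6 − 3 − 3 = 0; all invariant factors of ∂_2 are 1 so no torsion. So H_1 ≅ 0.
rank ∂_2 = 3, rank ∂_3 = 1 ⇒ b_2 = 4 − 3 − 1 = 0; all invariant factors of ∂_3 are 1 so no torsion. So H_2 ≅ 0.
rank ∂_3 = 1, rank ∂_4 = 0 ⇒ b_3 = 1 − 1 − 0 = 0. So H_3 ≅ 0.

H_0 = Z,  H_1 = 0,  H_2 = 0,  H_3 = 0.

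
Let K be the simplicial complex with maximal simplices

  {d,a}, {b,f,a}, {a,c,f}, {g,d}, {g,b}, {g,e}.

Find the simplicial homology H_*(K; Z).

Order the vertices as a < b < c < d < e < f < g. Listing each simplex with vertices in this order, K has dimension 2 with simplices:

  0-simplices (7): a, b, c, d, e, f, g
  1-simplices (9): ab, ac, ad, af, bf, bg, cf, dg, eg
  2-simplices (2): abf, acf

Hence C_0 ≅ Z^7, C_1 ≅ Z^9, C_2 ≅ Z^2.

∂_1: C_1 → C_0 is given by ∂[p,q] = [q] − [p]. For instance
  ∂bg = g − b.
This gives a 7×9 integer matrix of rank 6; reducing to Smith normal form yields diagonal entries (1,1,1,1,1,1).

The boundary map ∂_2: C_2 → C_1 maps a triangle to the signed sum of its edges. For instance
  ∂abf = bf − af + ab,
  ∂acf = cf − af + ac.
This gives a 9×2 integer matrix of rank 2; reducing to Smith normal form yields diagonal entries (1,1).

Computing H_k = (kernel of ∂_k) / (image of ∂_{k+1}):

  H_0: rank C_0 − rank ∂_1 = 7 − 6 = 1, and the invariant factors of ∂_1 are all 1, so H_0 = Z.
  H_1: rank ker ∂_1 − rank ∂_2 = (9 − 6) − 2 = 1, and the invariant factors of ∂_2 are all 1, so H_1 = Z.
  H_2: rank ker ∂_2 − rank ∂_3 = (2 − 2) − 0 = 0, and there is no ∂_3, so H_2 = 0.

H_0 = Z,  H_1 = Z,  H_2 = 0.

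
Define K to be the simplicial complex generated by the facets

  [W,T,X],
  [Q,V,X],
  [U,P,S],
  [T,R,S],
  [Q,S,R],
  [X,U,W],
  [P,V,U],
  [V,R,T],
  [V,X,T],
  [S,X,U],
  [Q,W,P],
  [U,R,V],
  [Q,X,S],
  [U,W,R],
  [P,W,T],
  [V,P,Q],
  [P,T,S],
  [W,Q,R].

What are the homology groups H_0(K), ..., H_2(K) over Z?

Fix the vertex order P < Q < R < S < T < U < V < W < X and write every simplex with vertices in increasing order. Then dim K = 2 and the simplices of K are:

  0-simplices (9): P, Q, R, S, T, U, V, W, X
  1-simplices (27): PQ, PS, PT, PU, PV, PW, QR, QS, QV, QW, QX, RS, RT, RU, RV, RW, ST, SU, SX, TV, TW, TX, UV, UW, UX, VX, WX
  2-simplices (18): PQV, PQW, PST, PSU, PTW, PUV, QRS, QRW, QSX, QVX, RST, RTV, RUV, RUW, SUX, TVX, TWX, UWX

Hence C_0 ≅ Z^9, C_1 ≅ Z^27, C_2 ≅ Z^18.

∂_1: C_1 → C_0 is given by ∂[p,q] = [q] − [p].
The resulting 9×27 matrix has rank 8, and its Smith normal form has invariant factors (1,1,1,1,1,1,1,1).

Boundary ∂_2: C_2 → C_1 maps a triangle to the signed sum of its edges. For instance
  ∂PST = ST − PT + PS,
  ∂QVX = VX − QX + QV.
The 27×18 boundary matrix has rank 17 and Smith normal form diag(1,1,1,1,1,1,1,1,1,1,1,1,1,1,1,1,1).

Reading off H_k = ker ∂_k / im ∂_{k+1}:

  H_0: rank C_0 − rank ∂_1 = 9 − 8 = 1, and the invariant factors of ∂_1 are all 1, so H_0 = Z.
  H_1: rank ker ∂_1 − rank ∂_2 = (27 − 8) − 17 = 2, and the invariant factors of ∂_2 are all 1, so H_1 = Z^2.
  H_2: rank ker ∂_2 − rank ∂_3 = (18 − 17) − 0 = 1, and there is no ∂_3, so H_2 = Z.

As a check, the Euler characteristic is 9 − 27 + 18 = 0, which agrees with 1 − 2 + 1 = 0.

H_0 = Z,  H_1 = Z^2,  H_2 = Z.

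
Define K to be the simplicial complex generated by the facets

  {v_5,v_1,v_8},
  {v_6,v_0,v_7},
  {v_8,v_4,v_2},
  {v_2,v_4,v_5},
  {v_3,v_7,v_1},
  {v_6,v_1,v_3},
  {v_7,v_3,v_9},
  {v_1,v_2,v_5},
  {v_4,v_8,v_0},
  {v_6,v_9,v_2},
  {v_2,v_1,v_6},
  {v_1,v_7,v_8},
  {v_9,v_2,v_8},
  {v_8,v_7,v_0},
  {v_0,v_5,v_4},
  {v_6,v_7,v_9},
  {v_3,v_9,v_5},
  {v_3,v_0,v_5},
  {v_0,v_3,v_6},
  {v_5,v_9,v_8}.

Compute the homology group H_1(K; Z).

H_1 = Z ⊕ Z/2.

Order the vertices as v_0 < v_1 < v_2 < v_3 < v_4 < v_5 < v_6 < v_7 < v_8 < v_9. Listing each simplex with vertices in this order, K has dimension 2 with simplices:

  0-simplices (10): [v_0], [v_1], [v_2], [v_3], [v_4], [v_5], [v_6], [v_7], [v_8], [v_9]
  1-simplices (30): (30 of them)
  2-simplices (20): (20 of them)

so the chain groups are C_0 ≅ Z^10, C_1 ≅ Z^30, C_2 ≅ Z^20.

The boundary map ∂_1: C_1 → C_0 is given by ∂[p,q] = [q] − [p]. For instance
  ∂[v_1,v_6] = [v_6] − [v_1].
This gives a 10×30 integer matrix of rank 9; reducing to Smith normal form yields diagonal entries (1,1,1,1,1,1,1,1,1).

∂_2: C_2 → C_1 acts by ∂[p,q,r] = [q,r] − [p,r] + [p,q]. For instance
  ∂[v_2,v_8,v_9] = [v_8,v_9] − [v_2,v_9] + [v_2,v_8],
  ∂[v_0,v_3,v_6] = [v_3,v_6] − [v_0,v_6] + [v_0,v_3].
As a 30×20 matrix over Z this has rank 20, with invariant factors (1,1,1,1,1,1,1,1,1,1,1,1,1,1,1,1,1,1,1,2).

Reading off H_k = ker ∂_k / im ∂_{k+1}:

  H_1: rank ker ∂_1 − rank ∂_2 = (30 − 9) − 20 = 1, and ∂_2 has invariant factor 2 > 1, so H_1 = Z ⊕ Z/2.

(K is a triangulation of the Klein bottle.)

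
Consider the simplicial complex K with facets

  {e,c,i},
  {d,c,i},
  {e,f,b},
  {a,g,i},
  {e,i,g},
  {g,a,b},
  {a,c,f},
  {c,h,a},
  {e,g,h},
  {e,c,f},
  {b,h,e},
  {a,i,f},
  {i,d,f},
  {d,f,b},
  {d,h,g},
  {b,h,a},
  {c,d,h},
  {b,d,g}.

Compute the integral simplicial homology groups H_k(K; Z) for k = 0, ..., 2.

We work with the vertex ordering a < b < c < d < e < f < g < h < i. The simplices of K, each written with vertices in increasing order, are:

  0-simplices (9): a, b, c, d, e, f, g, h, i
  1-simplices (27): ab, ac, af, ag, ah, ai, bd, be, bf, bg, bh, cd, ce, cf, ch, ci, df, dg, dh, di, ef, eg, eh, ei, fi, gh, gi
  2-simplices (18): abg, abh, acf, ach, afi, agi, bdf, bdg, bef, beh, cdh, cdi, cef, cei, dfi, dgh, egh, egi

so the chain groups are C_0 ≅ Z^9, C_1 ≅ Z^27, C_2 ≅ Z^18.

The boundary map ∂_1: C_1 → C_0 sends each edge [p,q] (with p < q) to q − p. For instance
  ∂bf = f − b.
The 9×27 boundary matrix has rank 8 and Smith normal form diag(1,1,1,1,1,1,1,1).

The boundary map ∂_2: C_2 → C_1 maps a triangle to the signed sum of its edges. For instance
  ∂dfi = fi − di + df,
  ∂dgh = gh − dh + dg.
This gives a 27×18 integer matrix of rank 18; reducing to Smith normal form yields diagonal entries (1,1,1,1,1,1,1,1,1,1,1,1,1,1,1,1,1,2).

Reading off H_k = ker ∂_k / im ∂_{k+1}:

  H_0: rank C_0 − rank ∂_1 = 9 − 8 = 1, and the invariant factors of ∂_1 are all 1, so H_0 ≅ Z.
  H_1: rank ker ∂_1 − rank ∂_2 = (27 − 8) − 18 = 1, and ∂_2 has invariant factor 2 > 1, so H_1 ≅ Z ⊕ Z_2.
  H_2: rank ker ∂_2 − rank ∂_3 = (18 − 18) − 0 = 0, and there is no ∂_3, so H_2 ≅ 0.

H_0 = Z,  H_1 = Z ⊕ Z_2,  H_2 = 0.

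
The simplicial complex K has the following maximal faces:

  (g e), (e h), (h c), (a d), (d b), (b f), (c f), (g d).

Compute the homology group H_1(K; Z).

H_1 = Z.

Take the total order a < b < c < d < e < f < g < h on the vertex set. Then K (dimension 1) consists of the simplices:

  0-simplices (8): a, b, c, d, e, f, g, h
  1-simplices (8): ad, bd, bf, cf, ch, dg, eg, eh

so the chain groups are C_0 ≅ Z^8, C_1 ≅ Z^8.

∂_1: C_1 → C_0 sends each edge [p,q] (with p < q) to q − p.
As a 8×8 matrix over Z this has rank 7, with invariant factors (1,1,1,1,1,1,1).

Now H_k = ker ∂_k / im ∂_{k+1}, so:

  H_1: rank ker ∂_1 − rank ∂_2 = (8 − 7) − 0 = 1, and there is no ∂_2, so H_1 ≅ Z.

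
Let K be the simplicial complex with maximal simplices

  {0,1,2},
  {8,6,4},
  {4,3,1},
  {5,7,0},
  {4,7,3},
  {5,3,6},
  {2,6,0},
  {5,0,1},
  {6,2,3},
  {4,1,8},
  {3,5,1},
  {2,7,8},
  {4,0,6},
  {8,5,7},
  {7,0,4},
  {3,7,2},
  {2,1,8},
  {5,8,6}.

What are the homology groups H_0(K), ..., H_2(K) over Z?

H_0 = Z,  H_1 = Z^2,  H_2 = Z.

We work with the vertex ordering 0 < 1 < 2 < 3 < 4 < 5 < 6 < 7 < 8. The simplices of K, each written with vertices in increasing order, are:

  0-simplices (9): [0], [1], [2], [3], [4], [5], [6], [7], [8]
  1-simplices (27): (27 of them)
  2-simplices (18): [0,1,2], [0,1,5], [0,2,6], [0,4,6], [0,4,7], [0,5,7], [1,2,8], [1,3,4], [1,3,5], [1,4,8], [2,3,6], [2,3,7], [2,7,8], [3,4,7], [3,5,6], [4,6,8], [5,6,8], [5,7,8]

Hence C_0 ≅ Z^9, C_1 ≅ Z^27, C_2 ≅ Z^18.

The boundary map ∂_1: C_1 → C_0 is given by ∂[p,q] = [q] − [p]. For instance
  ∂[2,6] = [6] − [2].
The resulting 9×27 matrix has rank 8, and its Smith normal form has invariant factors (1,1,1,1,1,1,1,1).

∂_2: C_2 → C_1 acts by ∂[p,q,r] = [q,r] − [p,r] + [p,q]. For instance
  ∂[0,1,2] = [1,2] − [0,2] + [0,1],
  ∂[2,3,7] = [3,7] − [2,7] + [2,3].
The resulting 27×18 matrix has rank 17, and its Smith normal form has invariant factors (1,1,1,1,1,1,1,1,1,1,1,1,1,1,1,1,1).

Reading off H_k = ker ∂_k / im ∂_{k+1}:

  H_0: rank C_0 − rank ∂_1 = 9 − 8 = 1, and the invariant factors of ∂_1 are all 1, so H_0 = Z.
  H_1: rank ker ∂_1 − rank ∂_2 = (27 − 8) − 17 = 2, and the invariant factors of ∂_2 are all 1, so H_1 = Z^2.
  H_2: rank ker ∂_2 − rank ∂_3 = (18 − 17) − 0 = 1, and there is no ∂_3, so H_2 = Z.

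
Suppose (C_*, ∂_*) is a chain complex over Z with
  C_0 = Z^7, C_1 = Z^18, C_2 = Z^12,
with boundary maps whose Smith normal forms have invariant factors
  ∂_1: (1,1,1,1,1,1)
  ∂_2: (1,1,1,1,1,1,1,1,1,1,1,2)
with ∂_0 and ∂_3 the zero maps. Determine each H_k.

H_0 = Z,  H_1 = Z/2,  H_2 = 0.

H_0: b_0 = 7 − 0 − 6 = 1; torsion from ∂_1 factors > 1: none. So H_0 = Z.
H_1: b_1 = 18 − 6 − 12 = 0; torsion from ∂_2 factors > 1: [2]. So H_1 = Z/2.
H_2: b_2 = 12 − 12 − 0 = 0; torsion from ∂_3 factors > 1: none. So H_2 = 0.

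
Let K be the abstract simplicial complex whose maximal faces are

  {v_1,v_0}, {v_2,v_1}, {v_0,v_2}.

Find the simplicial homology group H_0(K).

H_0 ≅ Z.

K has 3 vertices, 3 edges.
rank ∂_0 = 0, rank ∂_1 = 2 ⇒ b_0 = 3 − 0 − 2 = 1; all invariant factors of ∂_1 are 1 so no torsion. So H_0 = Z.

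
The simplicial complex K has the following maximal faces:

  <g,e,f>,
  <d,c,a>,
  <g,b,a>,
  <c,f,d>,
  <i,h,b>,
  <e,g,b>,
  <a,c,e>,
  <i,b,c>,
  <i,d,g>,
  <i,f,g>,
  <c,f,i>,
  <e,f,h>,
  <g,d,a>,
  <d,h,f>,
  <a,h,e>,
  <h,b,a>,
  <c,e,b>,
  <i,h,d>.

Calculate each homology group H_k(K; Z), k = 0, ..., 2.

Take the total order a < b < c < d < e < f < g < h < i on the vertex set. Then K (dimension 2) consists of the simplices:

  0-simplices (9): a, b, c, d, e, f, g, h, i
  1-simplices (27): ab, ac, ad, ae, ag, ah, bc, be, bg, bh, bi, cd, ce, cf, ci, df, dg, dh, di, ef, eg, eh, fg, fh, fi, gi, hi
  2-simplices (18): abg, abh, acd, ace, adg, aeh, bce, bci, beg, bhi, cdf, cfi, dfh, dgi, dhi, efg, efh, fgi

giving chain groups C_0 ≅ Z^9, C_1 ≅ Z^27, C_2 ≅ Z^18.

Boundary ∂_1: C_1 → C_0 sends each edge [p,q] (with p < q) to q − p.
As a 9×27 matrix over Z this has rank 8, with invariant factors (1,1,1,1,1,1,1,1).

Boundary ∂_2: C_2 → C_1 sends each 2-simplex [p,q,r] to [q,r] − [p,r] + [p,q]. For instance
  ∂bce = ce − be + bc,
  ∂cdf = df − cf + cd.
The 27×18 boundary matrix has rank 18 and Smith normal form diag(1,1,1,1,1,1,1,1,1,1,1,1,1,1,1,1,1,2).

Computing H_k = (kernel of ∂_k) / (image of ∂_{k+1}):

  H_0: rank C_0 − rank ∂_1 = 9 − 8 = 1, and the invariant factors of ∂_1 are all 1, so H_0 = Z.
  H_1: rank ker ∂_1 − rank ∂_2 = (27 − 8) − 18 = 1, and ∂_2 has invariant factor 2 > 1, so H_1 = Z ⊕ Z/2Z.
  H_2: rank ker ∂_2 − rank ∂_3 = (18 − 18) − 0 = 0, and there is no ∂_3, so H_2 = 0.

As a check, the Euler characteristic is 9 − 27 + 18 = 0, which agrees with 1 − 1 + 0 = 0.

H_0 ≅ Z,  H_1 ≅ Z ⊕ Z/2Z,  H_2 = 0.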